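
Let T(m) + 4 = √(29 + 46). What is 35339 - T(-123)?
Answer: 35343 - 5*√3 ≈ 35334.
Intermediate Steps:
T(m) = -4 + 5*√3 (T(m) = -4 + √(29 + 46) = -4 + √75 = -4 + 5*√3)
35339 - T(-123) = 35339 - (-4 + 5*√3) = 35339 + (4 - 5*√3) = 35343 - 5*√3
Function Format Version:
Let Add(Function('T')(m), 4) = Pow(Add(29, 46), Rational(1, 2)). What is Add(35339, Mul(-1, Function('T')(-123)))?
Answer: Add(35343, Mul(-5, Pow(3, Rational(1, 2)))) ≈ 35334.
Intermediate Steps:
Function('T')(m) = Add(-4, Mul(5, Pow(3, Rational(1, 2)))) (Function('T')(m) = Add(-4, Pow(Add(29, 46), Rational(1, 2))) = Add(-4, Pow(75, Rational(1, 2))) = Add(-4, Mul(5, Pow(3, Rational(1, 2)))))
Add(35339, Mul(-1, Function('T')(-123))) = Add(35339, Mul(-1, Add(-4, Mul(5, Pow(3, Rational(1, 2)))))) = Add(35339, Add(4, Mul(-5, Pow(3, Rational(1, 2))))) = Add(35343, Mul(-5, Pow(3, Rational(1, 2))))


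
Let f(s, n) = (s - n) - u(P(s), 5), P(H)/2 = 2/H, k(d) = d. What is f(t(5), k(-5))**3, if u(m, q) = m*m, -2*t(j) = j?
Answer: -27/125000 ≈ -0.00021600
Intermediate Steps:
t(j) = -j/2
P(H) = 4/H (P(H) = 2*(2/H) = 4/H)
u(m, q) = m**2
f(s, n) = s - n - 16/s**2 (f(s, n) = (s - n) - (4/s)**2 = (s - n) - 16/s**2 = s - n - 16/s**2)
f(t(5), k(-5))**3 = (-1/2*5 - 1*(-5) - 16/(-1/2*5)**2)**3 = (-5/2 + 5 - 16/(-5/2)**2)**3 = (-5/2 + 5 - 16*4/25)**3 = (-5/2 + 5 - 64/25)**3 = (-3/50)**3 = -27/125000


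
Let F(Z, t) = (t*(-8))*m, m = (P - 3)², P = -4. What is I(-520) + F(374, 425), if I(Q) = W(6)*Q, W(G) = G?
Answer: -169720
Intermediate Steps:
m = 49 (m = (-4 - 3)² = (-7)² = 49)
F(Z, t) = -392*t (F(Z, t) = (t*(-8))*49 = -8*t*49 = -392*t)
I(Q) = 6*Q
I(-520) + F(374, 425) = 6*(-520) - 392*425 = -3120 - 166600 = -169720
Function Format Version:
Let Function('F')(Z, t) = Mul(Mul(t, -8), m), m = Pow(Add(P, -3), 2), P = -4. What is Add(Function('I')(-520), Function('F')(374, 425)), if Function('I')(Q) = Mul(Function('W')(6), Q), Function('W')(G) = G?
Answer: -169720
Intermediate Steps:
m = 49 (m = Pow(Add(-4, -3), 2) = Pow(-7, 2) = 49)
Function('F')(Z, t) = Mul(-392, t) (Function('F')(Z, t) = Mul(Mul(t, -8), 49) = Mul(Mul(-8, t), 49) = Mul(-392, t))
Function('I')(Q) = Mul(6, Q)
Add(Function('I')(-520), Function('F')(374, 425)) = Add(Mul(6, -520), Mul(-392, 425)) = Add(-3120, -166600) = -169720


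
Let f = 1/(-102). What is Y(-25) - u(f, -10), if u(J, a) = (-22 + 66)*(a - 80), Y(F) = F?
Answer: 3935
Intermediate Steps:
f = -1/102 ≈ -0.0098039
u(J, a) = -3520 + 44*a (u(J, a) = 44*(-80 + a) = -3520 + 44*a)
Y(-25) - u(f, -10) = -25 - (-3520 + 44*(-10)) = -25 - (-3520 - 440) = -25 - 1*(-3960) = -25 + 3960 = 3935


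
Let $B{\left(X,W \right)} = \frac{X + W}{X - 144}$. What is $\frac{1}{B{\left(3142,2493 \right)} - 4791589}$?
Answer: $- \frac{2998}{14365178187} \approx -2.087 \cdot 10^{-7}$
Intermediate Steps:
$B{\left(X,W \right)} = \frac{W + X}{-144 + X}$
$\frac{1}{B{\left(3142,2493 \right)} - 4791589} = \frac{1}{\frac{2493 + 3142}{-144 + 3142} - 4791589} = \frac{1}{\frac{1}{2998} \cdot 5635 - 4791589} = \frac{1}{\frac{5635}{2998} - 4791589} = \frac{1}{- \frac{14365178187}{2998}} = - \frac{2998}{14365178187}$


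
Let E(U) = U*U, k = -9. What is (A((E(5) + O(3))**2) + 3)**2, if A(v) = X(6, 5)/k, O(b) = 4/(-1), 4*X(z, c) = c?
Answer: 10609/1296 ≈ 8.1860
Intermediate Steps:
X(z, c) = c/4
O(b) = -4 (O(b) = 4*(-1) = -4)
E(U) = U**2
A(v) = -5/36 (A(v) = ((1/4)*5)/(-9) = (5/4)*(-1/9) = -5/36)
(A((E(5) + O(3))**2) + 3)**2 = (-5/36 + 3)**2 = (103/36)**2 = 10609/1296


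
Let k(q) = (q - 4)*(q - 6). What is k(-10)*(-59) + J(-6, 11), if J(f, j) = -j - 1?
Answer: -13228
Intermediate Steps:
k(q) = (-6 + q)*(-4 + q) (k(q) = (-4 + q)*(-6 + q) = (-6 + q)*(-4 + q))
J(f, j) = -1 - j
k(-10)*(-59) + J(-6, 11) = (24 + (-10)² - 10*(-10))*(-59) + (-1 - 1*11) = (24 + 100 + 100)*(-59) + (-1 - 11) = 224*(-59) - 12 = -13216 - 12 = -13228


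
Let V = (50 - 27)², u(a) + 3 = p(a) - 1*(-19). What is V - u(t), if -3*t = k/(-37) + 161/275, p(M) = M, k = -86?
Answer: 5229644/10175 ≈ 513.97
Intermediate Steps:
t = -9869/10175 (t = -(-86/(-37) + 161/275)/3 = -(-86*(-1/37) + 161*(1/275))/3 = -(86/37 + 161/275)/3 = -⅓*29607/10175 = -9869/10175 ≈ -0.96993)
u(a) = 16 + a (u(a) = -3 + (a - 1*(-19)) = -3 + (a + 19) = -3 + (19 + a) = 16 + a)
V = 529 (V = 23² = 529)
V - u(t) = 529 - (16 - 9869/10175) = 529 - 1*152931/10175 = 529 - 152931/10175 = 5229644/10175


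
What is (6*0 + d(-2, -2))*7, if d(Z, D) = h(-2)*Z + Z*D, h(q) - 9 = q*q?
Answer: -154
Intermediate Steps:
h(q) = 9 + q² (h(q) = 9 + q*q = 9 + q²)
d(Z, D) = 13*Z + D*Z (d(Z, D) = (9 + (-2)²)*Z + Z*D = (9 + 4)*Z + D*Z = 13*Z + D*Z)
(6*0 + d(-2, -2))*7 = (6*0 - 2*(13 - 2))*7 = (0 - 2*11)*7 = (0 - 22)*7 = -22*7 = -154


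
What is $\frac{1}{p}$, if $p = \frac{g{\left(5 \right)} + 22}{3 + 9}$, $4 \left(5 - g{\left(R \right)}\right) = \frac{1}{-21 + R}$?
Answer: $\frac{768}{1729} \approx 0.44419$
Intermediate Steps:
$g{\left(R \right)} = 5 - \frac{1}{4 \left(-21 + R\right)}$
$p = \frac{1729}{768}$ ($p = \frac{\frac{-421 + 20 \cdot 5}{4 \left(-21 + 5\right)} + 22}{3 + 9} = \frac{\frac{-421 + 100}{4 \left(-16\right)} + 22}{12} = \left(\frac{1}{4} \left(- \frac{1}{16}\right) \left(-321\right) + 22\right) \frac{1}{12} = \left(\frac{321}{64} + 22\right) \frac{1}{12} = \frac{1729}{64} \cdot \frac{1}{12} = \frac{1729}{768} \approx 2.2513$)
$\frac{1}{p} = \frac{1}{\frac{1729}{768}} = \frac{768}{1729}$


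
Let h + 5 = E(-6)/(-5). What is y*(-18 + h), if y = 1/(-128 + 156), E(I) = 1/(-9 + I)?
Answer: -431/525 ≈ -0.82095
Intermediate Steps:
y = 1/28 ≈ 0.035714
h = -374/75 (h = -5 + 1/(-9 - 6*(-5)) = -5 - ⅕/(-15) = -5 - 1/15*(-⅕) = -5 + 1/75 = -374/75 ≈ -4.9867)
y*(-18 + h) = (-18 - 374/75)/28 = (1/28)*(-1724/75) = -431/525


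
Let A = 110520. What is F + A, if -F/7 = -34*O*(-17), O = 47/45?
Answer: 4783238/45 ≈ 1.0629e+5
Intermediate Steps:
O = 47/45 (O = 47*(1/45) = 47/45 ≈ 1.0444)
F = -190162/45 (F = -7*(-34*47/45)*(-17) = -(-11186)*(-17)/45 = -7*27166/45 = -190162/45 ≈ -4225.8)
F + A = -190162/45 + 110520 = 4783238/45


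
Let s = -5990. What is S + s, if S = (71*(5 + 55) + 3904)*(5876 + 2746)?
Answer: 70384018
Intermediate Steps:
S = 70390008 (S = (71*60 + 3904)*8622 = (4260 + 3904)*8622 = 8164*8622 = 70390008)
S + s = 70390008 - 5990 = 70384018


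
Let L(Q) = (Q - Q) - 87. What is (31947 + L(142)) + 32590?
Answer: 64450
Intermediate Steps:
L(Q) = -87 (L(Q) = 0 - 87 = -87)
(31947 + L(142)) + 32590 = (31947 - 87) + 32590 = 31860 + 32590 = 64450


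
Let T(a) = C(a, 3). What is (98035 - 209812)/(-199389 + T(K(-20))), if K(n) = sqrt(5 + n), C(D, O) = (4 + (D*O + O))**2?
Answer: 111777*I/(42*sqrt(15) + 199475*I) ≈ 0.56036 + 0.00045695*I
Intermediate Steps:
C(D, O) = (4 + O + D*O)**2 (C(D, O) = (4 + (O + D*O))**2 = (4 + O + D*O)**2)
T(a) = (7 + 3*a)**2 (T(a) = (4 + 3 + a*3)**2 = (4 + 3 + 3*a)**2 = (7 + 3*a)**2)
(98035 - 209812)/(-199389 + T(K(-20))) = (98035 - 209812)/(-199389 + (7 + 3*sqrt(5 - 20))**2) = -111777/(-199389 + (7 + 3*sqrt(-15))**2) = -111777/(-199389 + (7 + 3*(I*sqrt(15)))**2) = -111777/(-199389 + (7 + 3*I*sqrt(15))**2)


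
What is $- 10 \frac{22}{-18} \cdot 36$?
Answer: $440$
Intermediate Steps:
$- 10 \frac{22}{-18} \cdot 36 = - 10 \cdot 22 \left(- \frac{1}{18}\right) 36 = \left(-10\right) \left(- \frac{11}{9}\right) 36 = \frac{110}{9} \cdot 36 = 440$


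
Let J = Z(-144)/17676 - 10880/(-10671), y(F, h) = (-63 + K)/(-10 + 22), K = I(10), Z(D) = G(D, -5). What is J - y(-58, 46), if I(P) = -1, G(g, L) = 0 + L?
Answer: 399412679/62873532 ≈ 6.3526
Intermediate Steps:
G(g, L) = L
Z(D) = -5
K = -1
y(F, h) = -16/3 (y(F, h) = (-63 - 1)/(-10 + 22) = -64/12 = -64*1/12 = -16/3)
J = 64087175/62873532 (J = -5/17676 - 10880/(-10671) = -5*1/17676 - 10880*(-1/10671) = -5/17676 + 10880/10671 = 64087175/62873532 ≈ 1.0193)
J - y(-58, 46) = 64087175/62873532 - 1*(-16/3) = 64087175/62873532 + 16/3 = 399412679/62873532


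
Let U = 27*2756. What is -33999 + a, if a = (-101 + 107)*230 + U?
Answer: 41793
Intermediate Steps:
U = 74412
a = 75792 (a = (-101 + 107)*230 + 74412 = 6*230 + 74412 = 1380 + 74412 = 75792)
-33999 + a = -33999 + 75792 = 41793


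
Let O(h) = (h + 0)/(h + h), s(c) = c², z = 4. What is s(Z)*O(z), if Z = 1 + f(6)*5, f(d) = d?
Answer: 961/2 ≈ 480.50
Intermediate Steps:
Z = 31 (Z = 1 + 6*5 = 1 + 30 = 31)
O(h) = ½ (O(h) = h/((2*h)) = h*(1/(2*h)) = ½)
s(Z)*O(z) = 31²*(½) = 961*(½) = 961/2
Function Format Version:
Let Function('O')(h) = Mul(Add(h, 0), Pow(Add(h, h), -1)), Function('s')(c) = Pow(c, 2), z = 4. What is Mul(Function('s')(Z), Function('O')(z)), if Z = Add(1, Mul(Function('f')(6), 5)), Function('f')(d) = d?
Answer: Rational(961, 2) ≈ 480.50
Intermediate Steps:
Z = 31 (Z = Add(1, Mul(6, 5)) = Add(1, 30) = 31)
Function('O')(h) = Rational(1, 2) (Function('O')(h) = Mul(h, Pow(Mul(2, h), -1)) = Mul(h, Mul(Rational(1, 2), Pow(h, -1))) = Rational(1, 2))
Mul(Function('s')(Z), Function('O')(z)) = Mul(Pow(31, 2), Rational(1, 2)) = Mul(961, Rational(1, 2)) = Rational(961, 2)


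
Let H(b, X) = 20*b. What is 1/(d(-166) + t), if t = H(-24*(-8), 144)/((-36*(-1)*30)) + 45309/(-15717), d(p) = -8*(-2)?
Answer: 47151/786137 ≈ 0.059978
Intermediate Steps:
d(p) = 16
t = 31721/47151 (t = (20*(-24*(-8)))/((-36*(-1)*30)) + 45309/(-15717) = (20*192)/((36*30)) + 45309*(-1/15717) = 3840/1080 - 15103/5239 = 3840*(1/1080) - 15103/5239 = 32/9 - 15103/5239 = 31721/47151 ≈ 0.67275)
1/(d(-166) + t) = 1/(16 + 31721/47151) = 1/(786137/47151) = 47151/786137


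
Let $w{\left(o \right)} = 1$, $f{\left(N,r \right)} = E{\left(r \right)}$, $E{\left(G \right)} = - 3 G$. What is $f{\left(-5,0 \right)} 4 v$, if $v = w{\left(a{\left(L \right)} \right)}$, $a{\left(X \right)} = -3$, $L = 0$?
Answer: $0$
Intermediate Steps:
$f{\left(N,r \right)} = - 3 r$
$v = 1$
$f{\left(-5,0 \right)} 4 v = \left(-3\right) 0 \cdot 4 \cdot 1 = 0 \cdot 4 \cdot 1 = 0 \cdot 1 = 0$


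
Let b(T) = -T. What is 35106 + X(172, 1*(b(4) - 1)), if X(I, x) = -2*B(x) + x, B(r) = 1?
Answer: 35099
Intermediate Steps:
X(I, x) = -2 + x (X(I, x) = -2*1 + x = -2 + x)
35106 + X(172, 1*(b(4) - 1)) = 35106 + (-2 + 1*(-1*4 - 1)) = 35106 + (-2 + 1*(-4 - 1)) = 35106 + (-2 + 1*(-5)) = 35106 + (-2 - 5) = 35106 - 7 = 35099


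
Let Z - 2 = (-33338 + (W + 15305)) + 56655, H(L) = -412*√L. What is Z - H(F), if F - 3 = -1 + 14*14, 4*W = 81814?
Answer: 118155/2 + 1236*√22 ≈ 64875.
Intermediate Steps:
W = 40907/2 (W = (¼)*81814 = 40907/2 ≈ 20454.)
F = 198 (F = 3 + (-1 + 14*14) = 3 + (-1 + 196) = 3 + 195 = 198)
Z = 118155/2 (Z = 2 + ((-33338 + (40907/2 + 15305)) + 56655) = 2 + ((-33338 + 71517/2) + 56655) = 2 + (4841/2 + 56655) = 2 + 118151/2 = 118155/2 ≈ 59078.)
Z - H(F) = 118155/2 - (-412)*√198 = 118155/2 - (-412)*3*√22 = 118155/2 - (-1236)*√22 = 118155/2 + 1236*√22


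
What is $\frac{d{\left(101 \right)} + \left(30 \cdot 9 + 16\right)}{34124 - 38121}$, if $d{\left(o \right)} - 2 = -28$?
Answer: $- \frac{260}{3997} \approx -0.065049$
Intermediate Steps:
$d{\left(o \right)} = -26$ ($d{\left(o \right)} = 2 - 28 = -26$)
$\frac{d{\left(101 \right)} + \left(30 \cdot 9 + 16\right)}{34124 - 38121} = \frac{-26 + \left(30 \cdot 9 + 16\right)}{34124 - 38121} = \frac{-26 + \left(270 + 16\right)}{-3997} = \left(-26 + 286\right) \left(- \frac{1}{3997}\right) = 260 \left(- \frac{1}{3997}\right) = - \frac{260}{3997}$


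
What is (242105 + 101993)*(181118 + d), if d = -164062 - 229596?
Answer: -73134588920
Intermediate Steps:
d = -393658
(242105 + 101993)*(181118 + d) = (242105 + 101993)*(181118 - 393658) = 344098*(-212540) = -73134588920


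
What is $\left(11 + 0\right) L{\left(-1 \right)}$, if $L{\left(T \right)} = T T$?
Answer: $11$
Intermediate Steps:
$L{\left(T \right)} = T^{2}$
$\left(11 + 0\right) L{\left(-1 \right)} = \left(11 + 0\right) \left(-1\right)^{2} = 11 \cdot 1 = 11$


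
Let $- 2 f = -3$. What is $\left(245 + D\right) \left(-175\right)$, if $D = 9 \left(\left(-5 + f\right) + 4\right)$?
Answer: $- \frac{87325}{2} \approx -43663.0$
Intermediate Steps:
$f = \frac{3}{2}$ ($f = \left(- \frac{1}{2}\right) \left(-3\right) = \frac{3}{2} \approx 1.5$)
$D = \frac{9}{2}$ ($D = 9 \left(\left(-5 + \frac{3}{2}\right) + 4\right) = 9 \left(- \frac{7}{2} + 4\right) = 9 \cdot \frac{1}{2} = \frac{9}{2} \approx 4.5$)
$\left(245 + D\right) \left(-175\right) = \left(245 + \frac{9}{2}\right) \left(-175\right) = \frac{499}{2} \left(-175\right) = - \frac{87325}{2}$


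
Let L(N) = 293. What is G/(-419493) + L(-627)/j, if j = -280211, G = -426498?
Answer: 39795506543/39182184341 ≈ 1.0157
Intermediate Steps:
G/(-419493) + L(-627)/j = -426498/(-419493) + 293/(-280211) = -426498*(-1/419493) + 293*(-1/280211) = 142166/139831 - 293/280211 = 39795506543/39182184341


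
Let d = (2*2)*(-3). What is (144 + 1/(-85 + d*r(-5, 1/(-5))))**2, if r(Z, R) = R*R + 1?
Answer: 123132915409/5938969 ≈ 20733.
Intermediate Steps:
d = -12 (d = 4*(-3) = -12)
r(Z, R) = 1 + R**2 (r(Z, R) = R**2 + 1 = 1 + R**2)
(144 + 1/(-85 + d*r(-5, 1/(-5))))**2 = (144 + 1/(-85 - 12*(1 + (1/(-5))**2)))**2 = (144 + 1/(-85 - 12*(1 + (-1/5)**2)))**2 = (144 + 1/(-85 - 12*(1 + 1/25)))**2 = (144 + 1/(-85 - 12*26/25))**2 = (144 + 1/(-85 - 312/25))**2 = (144 + 1/(-2437/25))**2 = (144 - 25/2437)**2 = (350903/2437)**2 = 123132915409/5938969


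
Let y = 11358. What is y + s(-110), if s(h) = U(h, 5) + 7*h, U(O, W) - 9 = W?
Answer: 10602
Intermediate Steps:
U(O, W) = 9 + W
s(h) = 14 + 7*h (s(h) = (9 + 5) + 7*h = 14 + 7*h)
y + s(-110) = 11358 + (14 + 7*(-110)) = 11358 + (14 - 770) = 11358 - 756 = 10602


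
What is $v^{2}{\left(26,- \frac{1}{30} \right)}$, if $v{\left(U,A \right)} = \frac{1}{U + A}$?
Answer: $\frac{900}{606841} \approx 0.0014831$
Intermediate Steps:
$v{\left(U,A \right)} = \frac{1}{A + U}$
$v^{2}{\left(26,- \frac{1}{30} \right)} = \left(\frac{1}{- \frac{1}{30} + 26}\right)^{2} = \left(\frac{1}{\frac{779}{30}}\right)^{2} = \left(\frac{30}{779}\right)^{2} = \frac{900}{606841}$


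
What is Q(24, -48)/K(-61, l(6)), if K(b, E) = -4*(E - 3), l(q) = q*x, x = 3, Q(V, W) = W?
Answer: 4/5 ≈ 0.80000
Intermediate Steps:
l(q) = 3*q (l(q) = q*3 = 3*q)
K(b, E) = 12 - 4*E (K(b, E) = -4*(-3 + E) = -(-12 + 4*E) = 12 - 4*E)
Q(24, -48)/K(-61, l(6)) = -48/(12 - 12*6) = -48/(12 - 4*18) = -48/(12 - 72) = -48/(-60) = -48*(-1/60) = 4/5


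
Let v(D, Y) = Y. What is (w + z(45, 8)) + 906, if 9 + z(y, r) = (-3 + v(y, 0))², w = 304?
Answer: 1210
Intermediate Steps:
z(y, r) = 0 (z(y, r) = -9 + (-3 + 0)² = -9 + (-3)² = -9 + 9 = 0)
(w + z(45, 8)) + 906 = (304 + 0) + 906 = 304 + 906 = 1210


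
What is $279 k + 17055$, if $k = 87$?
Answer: $41328$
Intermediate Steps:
$279 k + 17055 = 279 \cdot 87 + 17055 = 24273 + 17055 = 41328$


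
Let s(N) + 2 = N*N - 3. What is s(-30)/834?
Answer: 895/834 ≈ 1.0731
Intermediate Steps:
s(N) = -5 + N**2 (s(N) = -2 + (N*N - 3) = -2 + (N**2 - 3) = -2 + (-3 + N**2) = -5 + N**2)
s(-30)/834 = (-5 + (-30)**2)/834 = (-5 + 900)*(1/834) = 895*(1/834) = 895/834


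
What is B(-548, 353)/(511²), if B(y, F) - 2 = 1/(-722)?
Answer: 1443/188529362 ≈ 7.6540e-6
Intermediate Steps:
B(y, F) = 1443/722 (B(y, F) = 2 + 1/(-722) = 2 - 1/722 = 1443/722)
B(-548, 353)/(511²) = 1443/(722*(511²)) = (1443/722)/261121 = (1443/722)*(1/261121) = 1443/188529362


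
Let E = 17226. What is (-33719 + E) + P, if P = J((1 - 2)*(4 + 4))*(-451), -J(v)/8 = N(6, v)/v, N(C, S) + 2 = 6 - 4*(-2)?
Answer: -21905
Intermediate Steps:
N(C, S) = 12 (N(C, S) = -2 + (6 - 4*(-2)) = -2 + (6 + 8) = -2 + 14 = 12)
J(v) = -96/v
P = -5412 (P = -96*1/((1 - 2)*(4 + 4))*(-451) = -96/((-1*8))*(-451) = -96/(-8)*(-451) = -96*(-1/8)*(-451) = 12*(-451) = -5412)
(-33719 + E) + P = (-33719 + 17226) - 5412 = -16493 - 5412 = -21905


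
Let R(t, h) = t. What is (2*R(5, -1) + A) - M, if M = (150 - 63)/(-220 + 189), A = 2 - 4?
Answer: 335/31 ≈ 10.806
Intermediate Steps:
A = -2
M = -87/31 (M = 87/(-31) = 87*(-1/31) = -87/31 ≈ -2.8064)
(2*R(5, -1) + A) - M = (2*5 - 2) - 1*(-87/31) = (10 - 2) + 87/31 = 8 + 87/31 = 335/31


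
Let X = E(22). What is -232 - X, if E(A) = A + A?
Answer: -276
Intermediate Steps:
E(A) = 2*A
X = 44 (X = 2*22 = 44)
-232 - X = -232 - 1*44 = -232 - 44 = -276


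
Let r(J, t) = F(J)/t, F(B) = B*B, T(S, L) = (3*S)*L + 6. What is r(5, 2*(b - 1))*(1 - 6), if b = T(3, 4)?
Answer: -125/82 ≈ -1.5244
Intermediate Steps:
T(S, L) = 6 + 3*L*S (T(S, L) = 3*L*S + 6 = 6 + 3*L*S)
b = 42 (b = 6 + 3*4*3 = 6 + 36 = 42)
F(B) = B**2
r(J, t) = J**2/t
r(5, 2*(b - 1))*(1 - 6) = (5**2/((2*(42 - 1))))*(1 - 6) = (25/((2*41)))*(-5) = (25/82)*(-5) = -125/82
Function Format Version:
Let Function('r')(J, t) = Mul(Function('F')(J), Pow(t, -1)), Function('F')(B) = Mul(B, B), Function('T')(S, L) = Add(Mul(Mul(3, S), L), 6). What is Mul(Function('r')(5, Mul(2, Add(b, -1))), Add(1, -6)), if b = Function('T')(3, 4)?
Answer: Rational(-125, 82) ≈ -1.5244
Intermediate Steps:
Function('T')(S, L) = Add(6, Mul(3, L, S)) (Function('T')(S, L) = Add(Mul(3, L, S), 6) = Add(6, Mul(3, L, S)))
b = 42 (b = Add(6, Mul(3, 4, 3)) = Add(6, 36) = 42)
Function('F')(B) = Pow(B, 2)
Function('r')(J, t) = Mul(Pow(J, 2), Pow(t, -1))
Mul(Function('r')(5, Mul(2, Add(b, -1))), Add(1, -6)) = Mul(Mul(Pow(5, 2), Pow(Mul(2, Add(42, -1)), -1)), Add(1, -6)) = Mul(Mul(25, Pow(Mul(2, 41), -1)), -5) = Mul(Mul(25, Pow(82, -1)), -5) = Mul(Mul(25, Rational(1, 82)), -5) = Mul(Rational(25, 82), -5) = Rational(-125, 82)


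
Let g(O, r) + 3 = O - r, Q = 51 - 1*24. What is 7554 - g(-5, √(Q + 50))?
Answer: 7562 + √77 ≈ 7570.8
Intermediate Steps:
Q = 27 (Q = 51 - 24 = 27)
g(O, r) = -3 + O - r (g(O, r) = -3 + (O - r) = -3 + O - r)
7554 - g(-5, √(Q + 50)) = 7554 - (-3 - 5 - √(27 + 50)) = 7554 - (-3 - 5 - √77) = 7554 - (-8 - √77) = 7554 + (8 + √77) = 7562 + √77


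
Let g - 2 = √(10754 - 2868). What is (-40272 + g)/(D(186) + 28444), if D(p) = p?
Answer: -4027/2863 + √7886/28630 ≈ -1.4035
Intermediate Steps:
g = 2 + √7886 (g = 2 + √(10754 - 2868) = 2 + √7886 ≈ 90.803)
(-40272 + g)/(D(186) + 28444) = (-40272 + (2 + √7886))/(186 + 28444) = (-40270 + √7886)/28630 = (-40270 + √7886)*(1/28630) = -4027/2863 + √7886/28630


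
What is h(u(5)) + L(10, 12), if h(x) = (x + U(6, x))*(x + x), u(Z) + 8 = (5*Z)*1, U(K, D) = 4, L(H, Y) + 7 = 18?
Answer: 725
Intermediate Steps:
L(H, Y) = 11 (L(H, Y) = -7 + 18 = 11)
u(Z) = -8 + 5*Z (u(Z) = -8 + (5*Z)*1 = -8 + 5*Z)
h(x) = 2*x*(4 + x) (h(x) = (x + 4)*(x + x) = (4 + x)*(2*x) = 2*x*(4 + x))
h(u(5)) + L(10, 12) = 2*(-8 + 5*5)*(4 + (-8 + 5*5)) + 11 = 2*(-8 + 25)*(4 + (-8 + 25)) + 11 = 2*17*(4 + 17) + 11 = 2*17*21 + 11 = 714 + 11 = 725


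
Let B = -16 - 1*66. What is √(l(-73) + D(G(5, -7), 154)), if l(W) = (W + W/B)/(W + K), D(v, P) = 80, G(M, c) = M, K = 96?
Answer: √273407762/1886 ≈ 8.7673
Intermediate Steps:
B = -82 (B = -16 - 66 = -82)
l(W) = 81*W/(82*(96 + W)) (l(W) = (W + W/(-82))/(W + 96) = (W + W*(-1/82))/(96 + W) = (W - W/82)/(96 + W) = (81*W/82)/(96 + W) = 81*W/(82*(96 + W)))
√(l(-73) + D(G(5, -7), 154)) = √((81/82)*(-73)/(96 - 73) + 80) = √((81/82)*(-73)/23 + 80) = √((81/82)*(-73)*(1/23) + 80) = √(-5913/1886 + 80) = √(144967/1886) = √273407762/1886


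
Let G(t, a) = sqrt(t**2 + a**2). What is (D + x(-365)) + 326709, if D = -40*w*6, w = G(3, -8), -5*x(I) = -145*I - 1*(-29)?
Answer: 1580591/5 - 240*sqrt(73) ≈ 3.1407e+5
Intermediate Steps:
x(I) = -29/5 + 29*I (x(I) = -(-145*I - 1*(-29))/5 = -(-145*I + 29)/5 = -(29 - 145*I)/5 = -29/5 + 29*I)
G(t, a) = sqrt(a**2 + t**2)
w = sqrt(73) (w = sqrt((-8)**2 + 3**2) = sqrt(64 + 9) = sqrt(73) ≈ 8.5440)
D = -240*sqrt(73) (D = -40*sqrt(73)*6 = -240*sqrt(73) ≈ -2050.6)
(D + x(-365)) + 326709 = (-240*sqrt(73) + (-29/5 + 29*(-365))) + 326709 = (-240*sqrt(73) + (-29/5 - 10585)) + 326709 = (-240*sqrt(73) - 52954/5) + 326709 = (-52954/5 - 240*sqrt(73)) + 326709 = 1580591/5 - 240*sqrt(73)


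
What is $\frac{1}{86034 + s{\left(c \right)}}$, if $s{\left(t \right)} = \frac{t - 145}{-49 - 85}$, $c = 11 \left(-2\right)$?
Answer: $\frac{134}{11528723} \approx 1.1623 \cdot 10^{-5}$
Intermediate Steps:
$c = -22$
$s{\left(t \right)} = \frac{145}{134} - \frac{t}{134}$ ($s{\left(t \right)} = \frac{-145 + t}{-134} = \left(-145 + t\right) \left(- \frac{1}{134}\right) = \frac{145}{134} - \frac{t}{134}$)
$\frac{1}{86034 + s{\left(c \right)}} = \frac{1}{86034 + \left(\frac{145}{134} - - \frac{11}{67}\right)} = \frac{1}{86034 + \left(\frac{145}{134} + \frac{11}{67}\right)} = \frac{1}{86034 + \frac{167}{134}} = \frac{1}{\frac{11528723}{134}} = \frac{134}{11528723}$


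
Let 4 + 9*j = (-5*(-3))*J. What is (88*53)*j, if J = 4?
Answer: 261184/9 ≈ 29020.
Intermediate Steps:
j = 56/9 (j = -4/9 + (-5*(-3)*4)/9 = -4/9 + (15*4)/9 = -4/9 + (⅑)*60 = -4/9 + 20/3 = 56/9 ≈ 6.2222)
(88*53)*j = (88*53)*(56/9) = 4664*(56/9) = 261184/9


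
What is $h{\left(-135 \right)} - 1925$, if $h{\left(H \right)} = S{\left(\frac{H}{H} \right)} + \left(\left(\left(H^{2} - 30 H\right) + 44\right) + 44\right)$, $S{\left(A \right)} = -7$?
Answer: $20431$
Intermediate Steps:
$h{\left(H \right)} = 81 + H^{2} - 30 H$ ($h{\left(H \right)} = -7 + \left(\left(\left(H^{2} - 30 H\right) + 44\right) + 44\right) = -7 + \left(\left(44 + H^{2} - 30 H\right) + 44\right) = -7 + \left(88 + H^{2} - 30 H\right) = 81 + H^{2} - 30 H$)
$h{\left(-135 \right)} - 1925 = \left(81 + \left(-135\right)^{2} - -4050\right) - 1925 = \left(81 + 18225 + 4050\right) - 1925 = 22356 - 1925 = 20431$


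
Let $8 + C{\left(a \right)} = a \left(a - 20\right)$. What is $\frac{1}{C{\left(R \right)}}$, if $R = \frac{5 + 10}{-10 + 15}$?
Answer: $- \frac{1}{59} \approx -0.016949$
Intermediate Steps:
$R = 3$ ($R = \frac{15}{5} = 15 \cdot \frac{1}{5} = 3$)
$C{\left(a \right)} = -8 + a \left(-20 + a\right)$ ($C{\left(a \right)} = -8 + a \left(a - 20\right) = -8 + a \left(-20 + a\right)$)
$\frac{1}{C{\left(R \right)}} = \frac{1}{-8 + 3^{2} - 60} = \frac{1}{-8 + 9 - 60} = \frac{1}{-59} = - \frac{1}{59}$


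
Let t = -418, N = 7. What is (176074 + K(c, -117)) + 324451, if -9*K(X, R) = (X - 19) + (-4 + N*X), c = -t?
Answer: 500156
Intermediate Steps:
c = 418 (c = -1*(-418) = 418)
K(X, R) = 23/9 - 8*X/9 (K(X, R) = -((X - 19) + (-4 + 7*X))/9 = -((-19 + X) + (-4 + 7*X))/9 = -(-23 + 8*X)/9 = 23/9 - 8*X/9)
(176074 + K(c, -117)) + 324451 = (176074 + (23/9 - 8/9*418)) + 324451 = (176074 + (23/9 - 3344/9)) + 324451 = (176074 - 369) + 324451 = 175705 + 324451 = 500156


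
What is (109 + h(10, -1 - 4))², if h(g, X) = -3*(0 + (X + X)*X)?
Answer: 1681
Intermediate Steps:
h(g, X) = -6*X² (h(g, X) = -3*(0 + (2*X)*X) = -3*(0 + 2*X²) = -6*X²)
(109 + h(10, -1 - 4))² = (109 - 6*(-1 - 4)²)² = (109 - 6*(-5)²)² = (109 - 6*25)² = (109 - 150)² = (-41)² = 1681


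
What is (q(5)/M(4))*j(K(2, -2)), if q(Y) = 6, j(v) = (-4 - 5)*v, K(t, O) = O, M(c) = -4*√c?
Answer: -27/2 ≈ -13.500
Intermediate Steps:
j(v) = -9*v
(q(5)/M(4))*j(K(2, -2)) = (6/((-4*√4)))*(-9*(-2)) = (6/((-4*2)))*18 = (6/(-8))*18 = (6*(-⅛))*18 = -¾*18 = -27/2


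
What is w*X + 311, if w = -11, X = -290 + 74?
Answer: 2687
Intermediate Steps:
X = -216
w*X + 311 = -11*(-216) + 311 = 2376 + 311 = 2687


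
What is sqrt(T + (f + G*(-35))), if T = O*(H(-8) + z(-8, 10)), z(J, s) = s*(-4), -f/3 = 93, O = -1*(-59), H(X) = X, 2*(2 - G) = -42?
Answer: 2*I*sqrt(979) ≈ 62.578*I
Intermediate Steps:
G = 23 (G = 2 - 1/2*(-42) = 2 + 21 = 23)
O = 59
f = -279 (f = -3*93 = -279)
z(J, s) = -4*s
T = -2832 (T = 59*(-8 - 4*10) = 59*(-8 - 40) = 59*(-48) = -2832)
sqrt(T + (f + G*(-35))) = sqrt(-2832 + (-279 + 23*(-35))) = sqrt(-2832 + (-279 - 805)) = sqrt(-2832 - 1084) = sqrt(-3916) = 2*I*sqrt(979)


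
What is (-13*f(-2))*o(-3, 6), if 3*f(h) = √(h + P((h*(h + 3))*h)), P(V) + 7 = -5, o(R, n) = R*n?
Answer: 78*I*√14 ≈ 291.85*I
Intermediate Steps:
P(V) = -12 (P(V) = -7 - 5 = -12)
f(h) = √(-12 + h)/3 (f(h) = √(h - 12)/3 = √(-12 + h)/3)
(-13*f(-2))*o(-3, 6) = (-13*√(-12 - 2)/3)*(-3*6) = -13*√(-14)/3*(-18) = -13*I*√14/3*(-18) = 78*I*√14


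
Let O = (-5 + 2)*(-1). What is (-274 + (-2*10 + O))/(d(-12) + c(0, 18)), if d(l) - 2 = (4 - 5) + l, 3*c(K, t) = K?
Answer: 291/11 ≈ 26.455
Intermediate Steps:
O = 3 (O = -3*(-1) = 3)
c(K, t) = K/3
d(l) = 1 + l (d(l) = 2 + ((4 - 5) + l) = 2 + (-1 + l) = 1 + l)
(-274 + (-2*10 + O))/(d(-12) + c(0, 18)) = (-274 + (-2*10 + 3))/((1 - 12) + (⅓)*0) = (-274 + (-20 + 3))/(-11 + 0) = (-274 - 17)/(-11) = -291*(-1/11) = 291/11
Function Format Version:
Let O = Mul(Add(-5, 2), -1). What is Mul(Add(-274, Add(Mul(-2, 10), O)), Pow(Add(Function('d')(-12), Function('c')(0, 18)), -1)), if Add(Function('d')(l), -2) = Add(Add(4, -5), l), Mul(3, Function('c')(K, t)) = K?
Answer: Rational(291, 11) ≈ 26.455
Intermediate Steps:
O = 3 (O = Mul(-3, -1) = 3)
Function('c')(K, t) = Mul(Rational(1, 3), K)
Function('d')(l) = Add(1, l) (Function('d')(l) = Add(2, Add(Add(4, -5), l)) = Add(2, Add(-1, l)) = Add(1, l))
Mul(Add(-274, Add(Mul(-2, 10), O)), Pow(Add(Function('d')(-12), Function('c')(0, 18)), -1)) = Mul(Add(-274, Add(Mul(-2, 10), 3)), Pow(Add(Add(1, -12), Mul(Rational(1, 3), 0)), -1)) = Mul(Add(-274, Add(-20, 3)), Pow(Add(-11, 0), -1)) = Mul(Add(-274, -17), Pow(-11, -1)) = Mul(-291, Rational(-1, 11)) = Rational(291, 11)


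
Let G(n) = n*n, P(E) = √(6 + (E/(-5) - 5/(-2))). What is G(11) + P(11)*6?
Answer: 121 + 9*√70/5 ≈ 136.06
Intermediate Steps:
P(E) = √(17/2 - E/5) (P(E) = √(6 + (E*(-⅕) - 5*(-½))) = √(6 + (-E/5 + 5/2)) = √(6 + (5/2 - E/5)) = √(17/2 - E/5))
G(n) = n²
G(11) + P(11)*6 = 11² + (√(850 - 20*11)/10)*6 = 121 + (√(850 - 220)/10)*6 = 121 + (√630/10)*6 = 121 + ((3*√70)/10)*6 = 121 + (3*√70/10)*6 = 121 + 9*√70/5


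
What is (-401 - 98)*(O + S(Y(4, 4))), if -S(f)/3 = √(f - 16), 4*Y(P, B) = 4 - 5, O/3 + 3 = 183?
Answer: -269460 + 1497*I*√65/2 ≈ -2.6946e+5 + 6034.6*I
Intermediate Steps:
O = 540 (O = -9 + 3*183 = -9 + 549 = 540)
Y(P, B) = -¼ (Y(P, B) = (4 - 5)/4 = (¼)*(-1) = -¼)
S(f) = -3*√(-16 + f) (S(f) = -3*√(f - 16) = -3*√(-16 + f))
(-401 - 98)*(O + S(Y(4, 4))) = (-401 - 98)*(540 - 3*√(-16 - ¼)) = -499*(540 - 3*I*√65/2) = -269460 + 1497*I*√65/2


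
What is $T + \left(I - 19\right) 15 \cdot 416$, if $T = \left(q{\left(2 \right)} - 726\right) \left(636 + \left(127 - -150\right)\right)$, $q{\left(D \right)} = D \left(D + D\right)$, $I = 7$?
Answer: $-730414$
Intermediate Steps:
$q{\left(D \right)} = 2 D^{2}$ ($q{\left(D \right)} = D 2 D = 2 D^{2}$)
$T = -655534$ ($T = \left(2 \cdot 2^{2} - 726\right) \left(636 + \left(127 - -150\right)\right) = \left(2 \cdot 4 - 726\right) \left(636 + \left(127 + 150\right)\right) = \left(8 - 726\right) \left(636 + 277\right) = \left(-718\right) 913 = -655534$)
$T + \left(I - 19\right) 15 \cdot 416 = -655534 + \left(7 - 19\right) 15 \cdot 416 = -655534 + \left(-12\right) 15 \cdot 416 = -655534 - 74880 = -730414$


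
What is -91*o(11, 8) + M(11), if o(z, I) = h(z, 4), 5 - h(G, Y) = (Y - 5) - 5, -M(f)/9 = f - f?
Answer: -1001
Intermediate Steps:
M(f) = 0 (M(f) = -9*(f - f) = -9*0 = 0)
h(G, Y) = 15 - Y (h(G, Y) = 5 - ((Y - 5) - 5) = 5 - ((-5 + Y) - 5) = 5 - (-10 + Y) = 5 + (10 - Y) = 15 - Y)
o(z, I) = 11 (o(z, I) = 15 - 1*4 = 15 - 4 = 11)
-91*o(11, 8) + M(11) = -91*11 + 0 = -1001 + 0 = -1001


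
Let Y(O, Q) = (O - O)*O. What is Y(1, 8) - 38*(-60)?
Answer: 2280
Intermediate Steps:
Y(O, Q) = 0 (Y(O, Q) = 0*O = 0)
Y(1, 8) - 38*(-60) = 0 - 38*(-60) = 0 + 2280 = 2280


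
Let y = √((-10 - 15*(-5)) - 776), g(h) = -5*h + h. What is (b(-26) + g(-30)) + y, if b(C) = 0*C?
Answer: 120 + 3*I*√79 ≈ 120.0 + 26.665*I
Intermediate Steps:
b(C) = 0
g(h) = -4*h
y = 3*I*√79 (y = √((-10 + 75) - 776) = √(65 - 776) = √(-711) = 3*I*√79 ≈ 26.665*I)
(b(-26) + g(-30)) + y = (0 - 4*(-30)) + 3*I*√79 = (0 + 120) + 3*I*√79 = 120 + 3*I*√79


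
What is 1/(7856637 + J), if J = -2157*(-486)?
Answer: 1/8904939 ≈ 1.1230e-7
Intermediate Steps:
J = 1048302
1/(7856637 + J) = 1/(7856637 + 1048302) = 1/8904939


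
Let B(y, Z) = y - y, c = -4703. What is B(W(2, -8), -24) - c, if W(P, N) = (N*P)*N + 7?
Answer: 4703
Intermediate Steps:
W(P, N) = 7 + P*N² (W(P, N) = P*N² + 7 = 7 + P*N²)
B(y, Z) = 0
B(W(2, -8), -24) - c = 0 - 1*(-4703) = 0 + 4703 = 4703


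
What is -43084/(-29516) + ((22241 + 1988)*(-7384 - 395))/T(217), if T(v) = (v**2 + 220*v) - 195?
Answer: -1389755365375/698304286 ≈ -1990.2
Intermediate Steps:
T(v) = -195 + v**2 + 220*v
-43084/(-29516) + ((22241 + 1988)*(-7384 - 395))/T(217) = -43084/(-29516) + ((22241 + 1988)*(-7384 - 395))/(-195 + 217**2 + 220*217) = -43084*(-1/29516) + (24229*(-7779))/(-195 + 47089 + 47740) = 10771/7379 - 188477391/94634 = -1389755365375/698304286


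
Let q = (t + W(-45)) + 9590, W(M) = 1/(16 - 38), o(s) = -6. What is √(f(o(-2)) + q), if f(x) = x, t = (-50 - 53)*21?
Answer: √3591742/22 ≈ 86.145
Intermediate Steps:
W(M) = -1/22 (W(M) = 1/(-22) = -1/22)
t = -2163 (t = -103*21 = -2163)
q = 163393/22 (q = (-2163 - 1/22) + 9590 = -47587/22 + 9590 = 163393/22 ≈ 7427.0)
√(f(o(-2)) + q) = √(-6 + 163393/22) = √(163261/22) = √3591742/22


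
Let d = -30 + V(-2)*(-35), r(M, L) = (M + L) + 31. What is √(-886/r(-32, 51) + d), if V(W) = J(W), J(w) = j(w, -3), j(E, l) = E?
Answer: √557/5 ≈ 4.7202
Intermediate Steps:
J(w) = w
V(W) = W
r(M, L) = 31 + L + M (r(M, L) = (L + M) + 31 = 31 + L + M)
d = 40 (d = -30 - 2*(-35) = -30 + 70 = 40)
√(-886/r(-32, 51) + d) = √(-886/(31 + 51 - 32) + 40) = √(-886/50 + 40) = √(-886*1/50 + 40) = √(-443/25 + 40) = √(557/25) = √557/5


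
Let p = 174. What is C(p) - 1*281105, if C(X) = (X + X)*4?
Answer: -279713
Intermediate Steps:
C(X) = 8*X (C(X) = (2*X)*4 = 8*X)
C(p) - 1*281105 = 8*174 - 1*281105 = 1392 - 281105 = -279713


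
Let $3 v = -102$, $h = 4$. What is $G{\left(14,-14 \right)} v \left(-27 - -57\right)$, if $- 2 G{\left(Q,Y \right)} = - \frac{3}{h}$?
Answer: $- \frac{765}{2} \approx -382.5$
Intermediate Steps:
$G{\left(Q,Y \right)} = \frac{3}{8}$ ($G{\left(Q,Y \right)} = - \frac{\left(-3\right) \frac{1}{4}}{2} = \left(- \frac{1}{2}\right) \left(- \frac{3}{4}\right) = \frac{3}{8}$)
$v = -34$ ($v = \frac{1}{3} \left(-102\right) = -34$)
$G{\left(14,-14 \right)} v \left(-27 - -57\right) = \frac{3}{8} \left(-34\right) \left(-27 - -57\right) = - \frac{51 \left(-27 + 57\right)}{4} = \left(- \frac{51}{4}\right) 30 = - \frac{765}{2}$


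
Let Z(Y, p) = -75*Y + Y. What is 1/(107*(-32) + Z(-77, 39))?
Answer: 1/2274 ≈ 0.00043975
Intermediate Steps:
Z(Y, p) = -74*Y
1/(107*(-32) + Z(-77, 39)) = 1/(107*(-32) - 74*(-77)) = 1/(-3424 + 5698) = 1/2274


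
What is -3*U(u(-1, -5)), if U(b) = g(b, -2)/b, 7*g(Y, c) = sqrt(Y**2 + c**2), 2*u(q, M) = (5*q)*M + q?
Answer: -sqrt(37)/14 ≈ -0.43448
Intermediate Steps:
u(q, M) = q/2 + 5*M*q/2 (u(q, M) = ((5*q)*M + q)/2 = (5*M*q + q)/2 = (q + 5*M*q)/2 = q/2 + 5*M*q/2)
g(Y, c) = sqrt(Y**2 + c**2)/7
U(b) = sqrt(4 + b**2)/(7*b) (U(b) = (sqrt(b**2 + (-2)**2)/7)/b = (sqrt(b**2 + 4)/7)/b = (sqrt(4 + b**2)/7)/b = sqrt(4 + b**2)/(7*b))
-3*U(u(-1, -5)) = -3*sqrt(4 + ((1/2)*(-1)*(1 + 5*(-5)))**2)/(7*((1/2)*(-1)*(1 + 5*(-5)))) = -3*sqrt(4 + ((1/2)*(-1)*(1 - 25))**2)/(7*((1/2)*(-1)*(1 - 25))) = -3*sqrt(4 + ((1/2)*(-1)*(-24))**2)/(7*((1/2)*(-1)*(-24))) = -3*sqrt(4 + 12**2)/(7*12) = -3*sqrt(4 + 144)/(7*12) = -3*sqrt(148)/(7*12) = -3*2*sqrt(37)/(7*12) = -sqrt(37)/14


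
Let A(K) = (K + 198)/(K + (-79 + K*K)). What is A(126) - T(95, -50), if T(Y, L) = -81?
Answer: 1290087/15923 ≈ 81.020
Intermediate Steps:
A(K) = (198 + K)/(-79 + K + K²) (A(K) = (198 + K)/(K + (-79 + K²)) = (198 + K)/(-79 + K + K²))
A(126) - T(95, -50) = (198 + 126)/(-79 + 126 + 126²) - 1*(-81) = 324/(-79 + 126 + 15876) + 81 = 324/15923 + 81 = 1290087/15923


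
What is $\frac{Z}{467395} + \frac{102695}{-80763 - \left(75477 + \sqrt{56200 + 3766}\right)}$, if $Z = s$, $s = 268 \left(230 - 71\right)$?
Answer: $- \frac{3229593839622996}{5704761075871715} + \frac{102695 \sqrt{59966}}{24410877634} \approx -0.56509$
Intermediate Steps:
$s = 42612$ ($s = 268 \cdot 159 = 42612$)
$Z = 42612$
$\frac{Z}{467395} + \frac{102695}{-80763 - \left(75477 + \sqrt{56200 + 3766}\right)} = \frac{42612}{467395} + \frac{102695}{-80763 - \left(75477 + \sqrt{56200 + 3766}\right)} = 42612 \cdot \frac{1}{467395} + \frac{102695}{-80763 - \left(75477 + \sqrt{59966}\right)} = \frac{42612}{467395} + \frac{102695}{-156240 - \sqrt{59966}}$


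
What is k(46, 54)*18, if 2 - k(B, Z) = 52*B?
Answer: -43020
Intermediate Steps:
k(B, Z) = 2 - 52*B
k(46, 54)*18 = (2 - 52*46)*18 = (2 - 2392)*18 = -2390*18 = -43020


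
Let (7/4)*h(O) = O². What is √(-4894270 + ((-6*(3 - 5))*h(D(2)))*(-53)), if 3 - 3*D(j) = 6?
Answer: I*√239837038/7 ≈ 2212.4*I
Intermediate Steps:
D(j) = -1 (D(j) = 1 - ⅓*6 = 1 - 2 = -1)
h(O) = 4*O²/7
√(-4894270 + ((-6*(3 - 5))*h(D(2)))*(-53)) = √(-4894270 + ((-6*(3 - 5))*((4/7)*(-1)²))*(-53)) = √(-4894270 + ((-6*(-2))*((4/7)*1))*(-53)) = √(-4894270 + (12*(4/7))*(-53)) = √(-4894270 + (48/7)*(-53)) = √(-4894270 - 2544/7) = √(-34262434/7) = I*√239837038/7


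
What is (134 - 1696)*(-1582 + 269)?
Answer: 2050906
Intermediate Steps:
(134 - 1696)*(-1582 + 269) = -1562*(-1313) = 2050906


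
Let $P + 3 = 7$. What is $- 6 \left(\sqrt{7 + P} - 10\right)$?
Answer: $60 - 6 \sqrt{11} \approx 40.1$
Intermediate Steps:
$P = 4$ ($P = -3 + 7 = 4$)
$- 6 \left(\sqrt{7 + P} - 10\right) = - 6 \left(\sqrt{7 + 4} - 10\right) = - 6 \left(\sqrt{11} - 10\right) = - 6 \left(-10 + \sqrt{11}\right) = 60 - 6 \sqrt{11}$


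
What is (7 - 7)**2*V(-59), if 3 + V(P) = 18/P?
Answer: 0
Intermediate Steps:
V(P) = -3 + 18/P
(7 - 7)**2*V(-59) = (7 - 7)**2*(-3 + 18/(-59)) = 0**2*(-3 + 18*(-1/59)) = 0*(-3 - 18/59) = 0*(-195/59) = 0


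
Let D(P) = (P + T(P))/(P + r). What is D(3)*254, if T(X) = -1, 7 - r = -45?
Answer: 508/55 ≈ 9.2364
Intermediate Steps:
r = 52 (r = 7 - 1*(-45) = 7 + 45 = 52)
D(P) = (-1 + P)/(52 + P) (D(P) = (P - 1)/(P + 52) = (-1 + P)/(52 + P))
D(3)*254 = ((-1 + 3)/(52 + 3))*254 = (2/55)*254 = 508/55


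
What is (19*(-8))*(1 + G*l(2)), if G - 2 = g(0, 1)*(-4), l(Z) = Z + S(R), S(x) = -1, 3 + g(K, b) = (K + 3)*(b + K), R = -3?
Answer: -456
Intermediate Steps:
g(K, b) = -3 + (3 + K)*(K + b) (g(K, b) = -3 + (K + 3)*(b + K) = -3 + (3 + K)*(K + b))
l(Z) = -1 + Z (l(Z) = Z - 1 = -1 + Z)
G = 2 (G = 2 + (-3 + 0² + 3*0 + 3*1 + 0*1)*(-4) = 2 + (-3 + 0 + 0 + 3 + 0)*(-4) = 2 + 0*(-4) = 2 + 0 = 2)
(19*(-8))*(1 + G*l(2)) = (19*(-8))*(1 + 2*(-1 + 2)) = -152*(1 + 2*1) = -152*(1 + 2) = -152*3 = -456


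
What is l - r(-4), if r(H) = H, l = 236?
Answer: 240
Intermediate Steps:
l - r(-4) = 236 - 1*(-4) = 236 + 4 = 240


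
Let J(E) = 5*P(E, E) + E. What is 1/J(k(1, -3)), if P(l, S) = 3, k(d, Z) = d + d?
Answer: 1/17 ≈ 0.058824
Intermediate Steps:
k(d, Z) = 2*d
J(E) = 15 + E (J(E) = 5*3 + E = 15 + E)
1/J(k(1, -3)) = 1/(15 + 2*1) = 1/(15 + 2) = 1/17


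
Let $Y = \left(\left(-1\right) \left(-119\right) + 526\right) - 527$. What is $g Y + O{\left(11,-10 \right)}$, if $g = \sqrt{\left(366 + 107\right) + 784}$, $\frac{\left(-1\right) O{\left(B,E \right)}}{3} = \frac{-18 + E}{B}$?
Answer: $\frac{84}{11} + 118 \sqrt{1257} \approx 4191.2$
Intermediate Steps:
$O{\left(B,E \right)} = - \frac{3 \left(-18 + E\right)}{B}$ ($O{\left(B,E \right)} = - 3 \frac{-18 + E}{B} = - \frac{3 \left(-18 + E\right)}{B}$)
$Y = 118$ ($Y = \left(119 + 526\right) - 527 = 645 - 527 = 118$)
$g = \sqrt{1257}$ ($g = \sqrt{473 + 784} = \sqrt{1257} \approx 35.454$)
$g Y + O{\left(11,-10 \right)} = \sqrt{1257} \cdot 118 + \frac{3 \left(18 - -10\right)}{11} = 118 \sqrt{1257} + 3 \cdot \frac{1}{11} \left(18 + 10\right) = 118 \sqrt{1257} + 3 \cdot \frac{1}{11} \cdot 28 = 118 \sqrt{1257} + \frac{84}{11} = \frac{84}{11} + 118 \sqrt{1257}$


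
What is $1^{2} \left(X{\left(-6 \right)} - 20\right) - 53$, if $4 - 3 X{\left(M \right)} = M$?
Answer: $- \frac{209}{3} \approx -69.667$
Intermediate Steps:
$X{\left(M \right)} = \frac{4}{3} - \frac{M}{3}$
$1^{2} \left(X{\left(-6 \right)} - 20\right) - 53 = 1^{2} \left(\left(\frac{4}{3} - -2\right) - 20\right) - 53 = 1 \left(\left(\frac{4}{3} + 2\right) - 20\right) - 53 = 1 \left(\frac{10}{3} - 20\right) - 53 = 1 \left(- \frac{50}{3}\right) - 53 = - \frac{50}{3} - 53 = - \frac{209}{3}$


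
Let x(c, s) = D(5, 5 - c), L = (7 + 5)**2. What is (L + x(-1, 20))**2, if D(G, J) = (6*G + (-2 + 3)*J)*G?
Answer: 104976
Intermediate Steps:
L = 144 (L = 12**2 = 144)
D(G, J) = G*(J + 6*G) (D(G, J) = (6*G + 1*J)*G = (6*G + J)*G = (J + 6*G)*G = G*(J + 6*G))
x(c, s) = 175 - 5*c (x(c, s) = 5*((5 - c) + 6*5) = 5*((5 - c) + 30) = 5*(35 - c) = 175 - 5*c)
(L + x(-1, 20))**2 = (144 + (175 - 5*(-1)))**2 = (144 + (175 + 5))**2 = (144 + 180)**2 = 324**2 = 104976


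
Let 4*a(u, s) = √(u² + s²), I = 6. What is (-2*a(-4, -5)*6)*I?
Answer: -18*√41 ≈ -115.26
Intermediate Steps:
a(u, s) = √(s² + u²)/4 (a(u, s) = √(u² + s²)/4 = √(s² + u²)/4)
(-2*a(-4, -5)*6)*I = (-√((-5)² + (-4)²)/2*6)*6 = (-√(25 + 16)/2*6)*6 = (-√41/2*6)*6 = -3*√41*6 = -18*√41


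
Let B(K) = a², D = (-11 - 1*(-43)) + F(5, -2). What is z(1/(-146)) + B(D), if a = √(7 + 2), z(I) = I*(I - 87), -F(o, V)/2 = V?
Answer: 204547/21316 ≈ 9.5959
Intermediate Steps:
F(o, V) = -2*V
D = 36 (D = (-11 - 1*(-43)) - 2*(-2) = (-11 + 43) + 4 = 32 + 4 = 36)
z(I) = I*(-87 + I)
a = 3 (a = √9 = 3)
B(K) = 9 (B(K) = 3² = 9)
z(1/(-146)) + B(D) = (-87 + 1/(-146))/(-146) + 9 = -(-87 - 1/146)/146 + 9 = -1/146*(-12703/146) + 9 = 12703/21316 + 9 = 204547/21316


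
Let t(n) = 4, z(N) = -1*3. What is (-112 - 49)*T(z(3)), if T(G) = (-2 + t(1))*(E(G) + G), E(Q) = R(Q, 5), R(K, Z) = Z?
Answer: -644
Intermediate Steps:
E(Q) = 5
z(N) = -3
T(G) = 10 + 2*G (T(G) = (-2 + 4)*(5 + G) = 2*(5 + G) = 10 + 2*G)
(-112 - 49)*T(z(3)) = (-112 - 49)*(10 + 2*(-3)) = -161*(10 - 6) = -161*4 = -644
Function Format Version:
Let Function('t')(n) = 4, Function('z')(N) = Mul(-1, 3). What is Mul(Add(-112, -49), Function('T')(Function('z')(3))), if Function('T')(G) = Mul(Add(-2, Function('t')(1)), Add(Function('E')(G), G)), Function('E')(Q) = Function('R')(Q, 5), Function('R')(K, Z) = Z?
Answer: -644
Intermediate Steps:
Function('E')(Q) = 5
Function('z')(N) = -3
Function('T')(G) = Add(10, Mul(2, G)) (Function('T')(G) = Mul(Add(-2, 4), Add(5, G)) = Mul(2, Add(5, G)) = Add(10, Mul(2, G)))
Mul(Add(-112, -49), Function('T')(Function('z')(3))) = Mul(Add(-112, -49), Add(10, Mul(2, -3))) = Mul(-161, Add(10, -6)) = Mul(-161, 4) = -644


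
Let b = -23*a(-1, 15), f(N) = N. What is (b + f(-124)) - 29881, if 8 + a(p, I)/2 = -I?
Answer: -28947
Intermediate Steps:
a(p, I) = -16 - 2*I (a(p, I) = -16 + 2*(-I) = -16 - 2*I)
b = 1058 (b = -23*(-16 - 2*15) = -23*(-16 - 30) = -23*(-46) = 1058)
(b + f(-124)) - 29881 = (1058 - 124) - 29881 = 934 - 29881 = -28947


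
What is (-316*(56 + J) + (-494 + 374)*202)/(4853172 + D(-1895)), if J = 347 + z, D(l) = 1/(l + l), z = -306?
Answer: -208040680/18393521879 ≈ -0.011311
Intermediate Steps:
D(l) = 1/(2*l)
J = 41 (J = 347 - 306 = 41)
(-316*(56 + J) + (-494 + 374)*202)/(4853172 + D(-1895)) = (-316*(56 + 41) + (-494 + 374)*202)/(4853172 + (½)/(-1895)) = (-316*97 - 120*202)/(4853172 + (½)*(-1/1895)) = (-30652 - 24240)/(4853172 - 1/3790) = -54892/18393521879/3790 = -54892*3790/18393521879 = -208040680/18393521879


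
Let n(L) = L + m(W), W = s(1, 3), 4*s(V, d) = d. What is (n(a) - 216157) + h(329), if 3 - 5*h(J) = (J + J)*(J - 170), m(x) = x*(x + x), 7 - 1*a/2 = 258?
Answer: -9503267/40 ≈ -2.3758e+5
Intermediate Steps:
a = -502 (a = 14 - 2*258 = 14 - 516 = -502)
s(V, d) = d/4
W = 3/4 (W = (1/4)*3 = 3/4 ≈ 0.75000)
m(x) = 2*x**2 (m(x) = x*(2*x) = 2*x**2)
h(J) = 3/5 - 2*J*(-170 + J)/5 (h(J) = 3/5 - (J + J)*(J - 170)/5 = 3/5 - 2*J*(-170 + J)/5)
n(L) = 9/8 + L (n(L) = L + 2*(3/4)**2 = L + 2*(9/16) = L + 9/8 = 9/8 + L)
(n(a) - 216157) + h(329) = ((9/8 - 502) - 216157) + (3/5 + 68*329 - 2/5*329**2) = (-4007/8 - 216157) + (3/5 + 22372 - 2/5*108241) = -1733263/8 + (3/5 + 22372 - 216482/5) = -1733263/8 - 104619/5 = -9503267/40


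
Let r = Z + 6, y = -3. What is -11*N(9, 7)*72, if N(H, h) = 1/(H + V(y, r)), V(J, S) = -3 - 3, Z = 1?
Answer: -264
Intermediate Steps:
r = 7 (r = 1 + 6 = 7)
V(J, S) = -6
N(H, h) = 1/(-6 + H) (N(H, h) = 1/(H - 6) = 1/(-6 + H))
-11*N(9, 7)*72 = -11/(-6 + 9)*72 = -11/3*72 = -264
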